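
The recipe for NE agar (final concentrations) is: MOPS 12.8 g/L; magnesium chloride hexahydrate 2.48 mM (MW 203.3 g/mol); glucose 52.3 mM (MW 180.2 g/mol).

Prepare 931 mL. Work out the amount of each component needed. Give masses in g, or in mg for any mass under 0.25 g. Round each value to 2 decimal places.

Working volume: 931 mL = 0.931 L.
MOPS: 12.8 g/L × 0.931 L = 11.92 g
magnesium chloride hexahydrate: 2.48 mmol/L × 203.3 g/mol × 0.931 L ÷ 1000 = 0.47 g
glucose: 52.3 mmol/L × 180.2 g/mol × 0.931 L ÷ 1000 = 8.77 g

MOPS 11.92 g; magnesium chloride hexahydrate 0.47 g; glucose 8.77 g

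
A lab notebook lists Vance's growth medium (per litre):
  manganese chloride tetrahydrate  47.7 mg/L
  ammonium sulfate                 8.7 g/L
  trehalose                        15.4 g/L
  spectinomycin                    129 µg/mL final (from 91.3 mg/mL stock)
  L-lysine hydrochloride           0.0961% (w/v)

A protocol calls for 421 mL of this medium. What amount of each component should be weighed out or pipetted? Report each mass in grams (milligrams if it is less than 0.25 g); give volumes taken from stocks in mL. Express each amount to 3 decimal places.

Target volume = 421 mL = 0.421 L.
manganese chloride tetrahydrate: 47.7 mg/L × 0.421 L = 20.082 mg
ammonium sulfate: 8.7 g/L × 0.421 L = 3.663 g
trehalose: 15.4 g/L × 0.421 L = 6.483 g
spectinomycin: C1V1 = C2V2 → 129 µg/mL × 421 mL ÷ 91300 µg/mL = 0.595 mL
L-lysine hydrochloride: 0.0961% w/v = 0.961 g/L → 0.961 × 0.421 L = 0.405 g

manganese chloride tetrahydrate 20.082 mg; ammonium sulfate 3.663 g; trehalose 6.483 g; spectinomycin 0.595 mL; L-lysine hydrochloride 0.405 g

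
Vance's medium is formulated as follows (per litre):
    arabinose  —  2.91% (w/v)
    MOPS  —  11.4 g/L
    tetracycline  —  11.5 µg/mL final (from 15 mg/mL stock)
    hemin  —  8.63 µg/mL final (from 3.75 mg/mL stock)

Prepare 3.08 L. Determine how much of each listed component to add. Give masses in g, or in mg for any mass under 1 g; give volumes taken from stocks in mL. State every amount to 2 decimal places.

arabinose 89.63 g; MOPS 35.11 g; tetracycline 2.36 mL; hemin 7.09 mL

Scale factor relative to 1 L: 3.08.
arabinose: 2.91% w/v = 29.1 g/L → 29.1 × 3.08 L = 89.63 g
MOPS: 11.4 g/L × 3.08 L = 35.11 g
tetracycline: V = C2·V2/C1 = 11.5 µg/mL × 3080 mL ÷ 15000 µg/mL = 2.36 mL
hemin: C1V1 = C2V2 → 8.63 µg/mL × 3080 mL ÷ 3750 µg/mL = 7.09 mL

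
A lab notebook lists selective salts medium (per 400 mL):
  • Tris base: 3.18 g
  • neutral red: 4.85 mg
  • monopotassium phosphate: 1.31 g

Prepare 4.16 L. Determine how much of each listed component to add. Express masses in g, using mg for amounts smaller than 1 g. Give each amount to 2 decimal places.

Scale factor = 4160 mL / 400 mL = 10.4.
Tris base: 3.18 g × (4160 mL / 400 mL) = 33.07 g
neutral red: 4.85 mg × (4160 mL / 400 mL) = 50.44 mg
monopotassium phosphate: 1.31 g × (4160 mL / 400 mL) = 13.62 g

Tris base 33.07 g; neutral red 50.44 mg; monopotassium phosphate 13.62 g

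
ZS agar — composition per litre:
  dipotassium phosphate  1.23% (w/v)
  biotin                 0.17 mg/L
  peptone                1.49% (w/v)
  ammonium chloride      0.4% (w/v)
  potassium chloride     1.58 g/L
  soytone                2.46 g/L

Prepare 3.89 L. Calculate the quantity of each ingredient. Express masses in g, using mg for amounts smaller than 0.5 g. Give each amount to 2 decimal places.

dipotassium phosphate 47.85 g; biotin 0.66 mg; peptone 57.96 g; ammonium chloride 15.56 g; potassium chloride 6.15 g; soytone 9.57 g

Working volume: 3.89 L.
dipotassium phosphate: 1.23% w/v = 12.3 g/L → 12.3 × 3.89 L = 47.85 g
biotin: 0.17 mg/L × 3.89 L = 0.66 mg
peptone: 1.49% w/v = 14.9 g/L → 14.9 × 3.89 L = 57.96 g
ammonium chloride: 0.4 g per 100 mL × 3890 mL ÷ 100 = 15.56 g
potassium chloride: 1.58 g/L × 3.89 L = 6.15 g
soytone: 2.46 g/L × 3.89 L = 9.57 g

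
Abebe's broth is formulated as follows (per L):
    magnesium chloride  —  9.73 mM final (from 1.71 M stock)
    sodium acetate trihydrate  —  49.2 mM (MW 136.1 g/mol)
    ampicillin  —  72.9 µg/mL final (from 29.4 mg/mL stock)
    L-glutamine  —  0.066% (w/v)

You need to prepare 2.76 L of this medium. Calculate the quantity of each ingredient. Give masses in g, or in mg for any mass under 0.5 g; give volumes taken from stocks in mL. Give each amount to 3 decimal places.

Scale factor relative to 1 L: 2.76.
magnesium chloride: V = C2·V2/C1 = 9.73 mM × 2760 mL ÷ 1710 mM = 15.705 mL
sodium acetate trihydrate: 49.2 mmol/L × 136.1 g/mol × 2.76 L ÷ 1000 = 18.481 g
ampicillin: C1V1 = C2V2 → 72.9 µg/mL × 2760 mL ÷ 29400 µg/mL = 6.844 mL
L-glutamine: 0.066 g per 100 mL × 2760 mL ÷ 100 = 1.822 g

magnesium chloride 15.705 mL; sodium acetate trihydrate 18.481 g; ampicillin 6.844 mL; L-glutamine 1.822 g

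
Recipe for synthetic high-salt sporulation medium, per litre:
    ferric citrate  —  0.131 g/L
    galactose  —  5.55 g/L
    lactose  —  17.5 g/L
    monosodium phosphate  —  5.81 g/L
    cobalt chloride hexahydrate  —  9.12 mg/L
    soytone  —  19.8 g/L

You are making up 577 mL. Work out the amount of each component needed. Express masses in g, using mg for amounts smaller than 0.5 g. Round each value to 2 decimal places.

ferric citrate 75.59 mg; galactose 3.20 g; lactose 10.10 g; monosodium phosphate 3.35 g; cobalt chloride hexahydrate 5.26 mg; soytone 11.42 g

Target volume = 577 mL = 0.577 L.
ferric citrate: 0.131 g/L × 0.577 L = 0.075587 g = 75.59 mg
galactose: 5.55 g/L × 0.577 L = 3.20 g
lactose: 17.5 g/L × 0.577 L = 10.10 g
monosodium phosphate: 5.81 g/L × 0.577 L = 3.35 g
cobalt chloride hexahydrate: 9.12 mg/L × 0.577 L = 5.26 mg
soytone: 19.8 g/L × 0.577 L = 11.42 g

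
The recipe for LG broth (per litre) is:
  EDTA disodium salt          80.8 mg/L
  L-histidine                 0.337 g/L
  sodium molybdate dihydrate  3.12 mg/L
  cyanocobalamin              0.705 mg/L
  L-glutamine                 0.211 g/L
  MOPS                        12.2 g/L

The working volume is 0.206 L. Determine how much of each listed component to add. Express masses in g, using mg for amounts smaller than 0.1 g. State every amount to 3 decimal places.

Scale factor relative to 1 L: 0.206.
EDTA disodium salt: 80.8 mg/L × 0.206 L = 16.645 mg
L-histidine: 0.337 g/L × 0.206 L = 0.069422 g = 69.422 mg
sodium molybdate dihydrate: 3.12 mg/L × 0.206 L = 0.643 mg
cyanocobalamin: 0.705 mg/L × 0.206 L = 0.145 mg
L-glutamine: 0.211 g/L × 0.206 L = 0.043466 g = 43.466 mg
MOPS: 12.2 g/L × 0.206 L = 2.513 g

EDTA disodium salt 16.645 mg; L-histidine 69.422 mg; sodium molybdate dihydrate 0.643 mg; cyanocobalamin 0.145 mg; L-glutamine 43.466 mg; MOPS 2.513 g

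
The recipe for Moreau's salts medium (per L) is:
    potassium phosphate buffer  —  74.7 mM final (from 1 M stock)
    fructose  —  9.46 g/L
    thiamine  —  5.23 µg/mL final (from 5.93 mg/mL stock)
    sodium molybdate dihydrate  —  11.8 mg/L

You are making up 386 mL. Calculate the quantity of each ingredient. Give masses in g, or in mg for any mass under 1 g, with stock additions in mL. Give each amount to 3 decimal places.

potassium phosphate buffer 28.834 mL; fructose 3.652 g; thiamine 0.340 mL; sodium molybdate dihydrate 4.555 mg

Working volume: 386 mL = 0.386 L.
potassium phosphate buffer: C1V1 = C2V2 → 74.7 mM × 386 mL ÷ 1000 mM = 28.834 mL
fructose: 9.46 g/L × 0.386 L = 3.652 g
thiamine: dilute stock: 5.23 µg/mL × 386 mL ÷ 5930 µg/mL = 0.340 mL
sodium molybdate dihydrate: 11.8 mg/L × 0.386 L = 4.555 mg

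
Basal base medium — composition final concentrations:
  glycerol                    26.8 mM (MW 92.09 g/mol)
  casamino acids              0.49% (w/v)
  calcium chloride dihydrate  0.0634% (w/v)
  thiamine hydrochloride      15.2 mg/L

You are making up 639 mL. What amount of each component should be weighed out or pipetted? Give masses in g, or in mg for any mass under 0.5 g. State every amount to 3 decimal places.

Working volume: 639 mL = 0.639 L.
glycerol: 26.8 mmol/L × 92.09 g/mol × 0.639 L ÷ 1000 = 1.577 g
casamino acids: 0.49% w/v = 4.9 g/L → 4.9 × 0.639 L = 3.131 g
calcium chloride dihydrate: 0.0634 g per 100 mL × 639 mL ÷ 100 = 0.405126 g = 405.126 mg
thiamine hydrochloride: 15.2 mg/L × 0.639 L = 9.713 mg

glycerol 1.577 g; casamino acids 3.131 g; calcium chloride dihydrate 405.126 mg; thiamine hydrochloride 9.713 mg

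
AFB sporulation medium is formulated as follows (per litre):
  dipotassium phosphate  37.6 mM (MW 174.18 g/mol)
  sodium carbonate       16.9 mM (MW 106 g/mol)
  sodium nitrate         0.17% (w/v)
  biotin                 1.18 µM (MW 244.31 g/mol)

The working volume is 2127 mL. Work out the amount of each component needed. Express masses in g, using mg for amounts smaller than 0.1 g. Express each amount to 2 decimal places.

dipotassium phosphate 13.93 g; sodium carbonate 3.81 g; sodium nitrate 3.62 g; biotin 0.61 mg

Target volume = 2127 mL = 2.127 L.
dipotassium phosphate: 37.6 mmol/L × 174.18 g/mol × 2.127 L ÷ 1000 = 13.93 g
sodium carbonate: 16.9 mmol/L × 106 g/mol × 2.127 L ÷ 1000 = 3.81 g
sodium nitrate: 0.17% w/v = 1.7 g/L → 1.7 × 2.127 L = 3.62 g
biotin: 1.18 µmol/L × 244.31 g/mol × 2.127 L ÷ 1000 = 0.61 mg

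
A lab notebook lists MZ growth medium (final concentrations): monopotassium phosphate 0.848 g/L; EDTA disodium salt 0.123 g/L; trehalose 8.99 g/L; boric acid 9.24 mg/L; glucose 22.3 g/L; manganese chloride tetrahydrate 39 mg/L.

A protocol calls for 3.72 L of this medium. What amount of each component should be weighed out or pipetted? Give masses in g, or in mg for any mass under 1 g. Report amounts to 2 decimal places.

monopotassium phosphate 3.15 g; EDTA disodium salt 457.56 mg; trehalose 33.44 g; boric acid 34.37 mg; glucose 82.96 g; manganese chloride tetrahydrate 145.08 mg

Working volume: 3.72 L.
monopotassium phosphate: 0.848 g/L × 3.72 L = 3.15 g
EDTA disodium salt: 0.123 g/L × 3.72 L = 0.45756 g = 457.56 mg
trehalose: 8.99 g/L × 3.72 L = 33.44 g
boric acid: 9.24 mg/L × 3.72 L = 34.37 mg
glucose: 22.3 g/L × 3.72 L = 82.96 g
manganese chloride tetrahydrate: 39 mg/L × 3.72 L = 145.08 mg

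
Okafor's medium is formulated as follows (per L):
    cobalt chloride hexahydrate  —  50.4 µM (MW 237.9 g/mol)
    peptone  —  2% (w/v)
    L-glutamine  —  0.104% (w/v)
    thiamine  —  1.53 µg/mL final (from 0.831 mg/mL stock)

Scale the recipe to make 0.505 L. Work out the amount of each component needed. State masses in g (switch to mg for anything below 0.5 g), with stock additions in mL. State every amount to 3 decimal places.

cobalt chloride hexahydrate 6.055 mg; peptone 10.100 g; L-glutamine 0.525 g; thiamine 0.930 mL

Scale factor relative to 1 L: 0.505.
cobalt chloride hexahydrate: 50.4 µmol/L × 237.9 g/mol × 0.505 L ÷ 1000 = 6.055 mg
peptone: 2 g per 100 mL × 505 mL ÷ 100 = 10.100 g
L-glutamine: 0.104 g per 100 mL × 505 mL ÷ 100 = 0.525 g
thiamine: V = C2·V2/C1 = 1.53 µg/mL × 505 mL ÷ 831 µg/mL = 0.930 mL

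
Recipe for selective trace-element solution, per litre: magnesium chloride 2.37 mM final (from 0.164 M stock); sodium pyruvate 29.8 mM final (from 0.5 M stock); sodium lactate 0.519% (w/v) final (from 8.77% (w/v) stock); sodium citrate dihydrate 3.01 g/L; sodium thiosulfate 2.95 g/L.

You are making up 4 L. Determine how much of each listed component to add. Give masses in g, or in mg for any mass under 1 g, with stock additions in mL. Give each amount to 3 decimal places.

magnesium chloride 57.805 mL; sodium pyruvate 238.400 mL; sodium lactate 236.716 mL; sodium citrate dihydrate 12.040 g; sodium thiosulfate 11.800 g

Working volume: 4 L.
magnesium chloride: C1V1 = C2V2 → 2.37 mM × 4000 mL ÷ 164 mM = 57.805 mL
sodium pyruvate: V = C2·V2/C1 = 29.8 mM × 4000 mL ÷ 500 mM = 238.400 mL
sodium lactate: V = C2·V2/C1 = 0.519% ÷ 8.77% × 4000 mL = 236.716 mL
sodium citrate dihydrate: 3.01 g/L × 4 L = 12.040 g
sodium thiosulfate: 2.95 g/L × 4 L = 11.800 g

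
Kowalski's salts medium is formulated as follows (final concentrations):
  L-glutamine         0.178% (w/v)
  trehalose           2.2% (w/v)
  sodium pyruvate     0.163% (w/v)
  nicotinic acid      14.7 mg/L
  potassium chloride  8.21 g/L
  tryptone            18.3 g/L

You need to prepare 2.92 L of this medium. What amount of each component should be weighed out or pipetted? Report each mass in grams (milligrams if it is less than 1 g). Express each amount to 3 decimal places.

L-glutamine 5.198 g; trehalose 64.240 g; sodium pyruvate 4.760 g; nicotinic acid 42.924 mg; potassium chloride 23.973 g; tryptone 53.436 g

Working volume: 2.92 L.
L-glutamine: 0.178 g per 100 mL × 2920 mL ÷ 100 = 5.198 g
trehalose: 2.2% w/v = 22 g/L → 22 × 2.92 L = 64.240 g
sodium pyruvate: 0.163 g per 100 mL × 2920 mL ÷ 100 = 4.760 g
nicotinic acid: 14.7 mg/L × 2.92 L = 42.924 mg
potassium chloride: 8.21 g/L × 2.92 L = 23.973 g
tryptone: 18.3 g/L × 2.92 L = 53.436 g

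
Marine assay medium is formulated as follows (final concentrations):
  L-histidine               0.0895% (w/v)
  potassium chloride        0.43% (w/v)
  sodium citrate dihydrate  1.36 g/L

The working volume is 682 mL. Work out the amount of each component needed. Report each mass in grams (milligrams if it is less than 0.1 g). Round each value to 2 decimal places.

L-histidine 0.61 g; potassium chloride 2.93 g; sodium citrate dihydrate 0.93 g

Working volume: 682 mL = 0.682 L.
L-histidine: 0.0895 g per 100 mL × 682 mL ÷ 100 = 0.61 g
potassium chloride: 0.43 g per 100 mL × 682 mL ÷ 100 = 2.93 g
sodium citrate dihydrate: 1.36 g/L × 0.682 L = 0.93 g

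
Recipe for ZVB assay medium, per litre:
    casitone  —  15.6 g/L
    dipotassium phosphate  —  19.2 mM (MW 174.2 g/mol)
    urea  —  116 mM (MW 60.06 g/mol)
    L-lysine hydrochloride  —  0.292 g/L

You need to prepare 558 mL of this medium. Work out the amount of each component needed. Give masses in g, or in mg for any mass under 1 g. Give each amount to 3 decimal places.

casitone 8.705 g; dipotassium phosphate 1.866 g; urea 3.888 g; L-lysine hydrochloride 162.936 mg

Working volume: 558 mL = 0.558 L.
casitone: 15.6 g/L × 0.558 L = 8.705 g
dipotassium phosphate: 19.2 mmol/L × 174.2 g/mol × 0.558 L ÷ 1000 = 1.866 g
urea: 116 mmol/L × 60.06 g/mol × 0.558 L ÷ 1000 = 3.888 g
L-lysine hydrochloride: 0.292 g/L × 0.558 L = 0.162936 g = 162.936 mg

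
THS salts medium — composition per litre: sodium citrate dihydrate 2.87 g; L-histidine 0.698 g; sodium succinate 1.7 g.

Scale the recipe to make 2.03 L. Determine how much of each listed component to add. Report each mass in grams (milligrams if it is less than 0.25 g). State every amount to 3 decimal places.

sodium citrate dihydrate 5.826 g; L-histidine 1.417 g; sodium succinate 3.451 g

Ratio of target to recipe volume: 2030 / 1000 = 2.03.
sodium citrate dihydrate: 2.87 g × (2030 mL / 1000 mL) = 5.826 g
L-histidine: 0.698 g × (2030 mL / 1000 mL) = 1.417 g
sodium succinate: 1.7 g × (2030 mL / 1000 mL) = 3.451 g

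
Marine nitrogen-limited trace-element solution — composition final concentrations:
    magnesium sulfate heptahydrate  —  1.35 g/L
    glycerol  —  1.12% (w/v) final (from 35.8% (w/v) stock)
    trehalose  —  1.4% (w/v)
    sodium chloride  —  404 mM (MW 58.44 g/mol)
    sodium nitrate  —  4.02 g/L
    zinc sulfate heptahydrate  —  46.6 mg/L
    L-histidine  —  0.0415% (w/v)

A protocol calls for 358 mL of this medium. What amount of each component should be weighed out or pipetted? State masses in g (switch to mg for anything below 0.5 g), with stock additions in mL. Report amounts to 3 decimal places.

magnesium sulfate heptahydrate 483.300 mg; glycerol 11.200 mL; trehalose 5.012 g; sodium chloride 8.452 g; sodium nitrate 1.439 g; zinc sulfate heptahydrate 16.683 mg; L-histidine 148.570 mg

Working volume: 358 mL = 0.358 L.
magnesium sulfate heptahydrate: 1.35 g/L × 0.358 L = 0.4833 g = 483.300 mg
glycerol: C1V1 = C2V2 → 1.12% ÷ 35.8% × 358 mL = 11.200 mL
trehalose: 1.4% w/v = 14 g/L → 14 × 0.358 L = 5.012 g
sodium chloride: 404 mmol/L × 58.44 g/mol × 0.358 L ÷ 1000 = 8.452 g
sodium nitrate: 4.02 g/L × 0.358 L = 1.439 g
zinc sulfate heptahydrate: 46.6 mg/L × 0.358 L = 16.683 mg
L-histidine: 0.0415% w/v = 0.415 g/L → 0.415 × 0.358 L = 0.14857 g = 148.570 mg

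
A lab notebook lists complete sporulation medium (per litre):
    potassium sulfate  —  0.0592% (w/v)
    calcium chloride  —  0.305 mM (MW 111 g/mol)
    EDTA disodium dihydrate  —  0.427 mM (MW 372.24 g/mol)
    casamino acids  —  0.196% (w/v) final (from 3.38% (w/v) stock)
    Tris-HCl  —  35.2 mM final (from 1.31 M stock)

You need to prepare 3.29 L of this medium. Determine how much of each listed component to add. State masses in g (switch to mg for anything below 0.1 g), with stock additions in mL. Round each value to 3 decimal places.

Working volume: 3.29 L.
potassium sulfate: 0.0592 g per 100 mL × 3290 mL ÷ 100 = 1.948 g
calcium chloride: 0.305 mmol/L × 111 g/mol × 3.29 L ÷ 1000 = 0.111 g
EDTA disodium dihydrate: 0.427 mmol/L × 372.24 g/mol × 3.29 L ÷ 1000 = 0.523 g
casamino acids: V = C2·V2/C1 = 0.196% ÷ 3.38% × 3290 mL = 190.781 mL
Tris-HCl: dilute stock: 35.2 mM × 3290 mL ÷ 1310 mM = 88.403 mL

potassium sulfate 1.948 g; calcium chloride 0.111 g; EDTA disodium dihydrate 0.523 g; casamino acids 190.781 mL; Tris-HCl 88.403 mL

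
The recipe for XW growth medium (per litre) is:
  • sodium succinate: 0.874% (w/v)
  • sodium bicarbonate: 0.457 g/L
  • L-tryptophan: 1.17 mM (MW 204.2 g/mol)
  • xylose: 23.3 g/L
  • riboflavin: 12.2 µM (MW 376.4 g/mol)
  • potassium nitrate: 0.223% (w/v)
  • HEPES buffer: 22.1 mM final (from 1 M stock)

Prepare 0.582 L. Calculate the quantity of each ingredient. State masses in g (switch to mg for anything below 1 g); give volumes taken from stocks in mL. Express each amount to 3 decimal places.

sodium succinate 5.087 g; sodium bicarbonate 265.974 mg; L-tryptophan 139.048 mg; xylose 13.561 g; riboflavin 2.673 mg; potassium nitrate 1.298 g; HEPES buffer 12.862 mL

Working volume: 0.582 L.
sodium succinate: 0.874 g per 100 mL × 582 mL ÷ 100 = 5.087 g
sodium bicarbonate: 0.457 g/L × 0.582 L = 0.265974 g = 265.974 mg
L-tryptophan: 1.17 mmol/L × 204.2 mg/mmol × 0.582 L = 139.048 mg
xylose: 23.3 g/L × 0.582 L = 13.561 g
riboflavin: 12.2 µmol/L × 376.4 g/mol × 0.582 L ÷ 1000 = 2.673 mg
potassium nitrate: 0.223% w/v = 2.23 g/L → 2.23 × 0.582 L = 1.298 g
HEPES buffer: dilute stock: 22.1 mM × 582 mL ÷ 1000 mM = 12.862 mL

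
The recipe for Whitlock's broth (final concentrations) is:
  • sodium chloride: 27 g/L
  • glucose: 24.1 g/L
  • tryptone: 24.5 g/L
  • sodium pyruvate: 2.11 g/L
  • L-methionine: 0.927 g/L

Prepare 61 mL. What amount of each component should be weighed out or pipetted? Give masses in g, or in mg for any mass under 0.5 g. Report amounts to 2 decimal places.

Working volume: 61 mL = 0.061 L.
sodium chloride: 27 g/L × 0.061 L = 1.65 g
glucose: 24.1 g/L × 0.061 L = 1.47 g
tryptone: 24.5 g/L × 0.061 L = 1.49 g
sodium pyruvate: 2.11 g/L × 0.061 L = 0.12871 g = 128.71 mg
L-methionine: 0.927 g/L × 0.061 L = 0.056547 g = 56.55 mg

sodium chloride 1.65 g; glucose 1.47 g; tryptone 1.49 g; sodium pyruvate 128.71 mg; L-methionine 56.55 mg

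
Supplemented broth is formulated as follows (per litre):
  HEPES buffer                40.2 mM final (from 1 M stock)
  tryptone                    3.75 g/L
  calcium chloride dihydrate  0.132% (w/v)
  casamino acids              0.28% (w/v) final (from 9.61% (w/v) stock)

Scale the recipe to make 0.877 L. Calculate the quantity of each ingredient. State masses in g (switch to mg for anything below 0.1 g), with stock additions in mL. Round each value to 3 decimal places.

Working volume: 0.877 L.
HEPES buffer: C1V1 = C2V2 → 40.2 mM × 877 mL ÷ 1000 mM = 35.255 mL
tryptone: 3.75 g/L × 0.877 L = 3.289 g
calcium chloride dihydrate: 0.132% w/v = 1.32 g/L → 1.32 × 0.877 L = 1.158 g
casamino acids: V = C2·V2/C1 = 0.28% ÷ 9.61% × 877 mL = 25.553 mL

HEPES buffer 35.255 mL; tryptone 3.289 g; calcium chloride dihydrate 1.158 g; casamino acids 25.553 mL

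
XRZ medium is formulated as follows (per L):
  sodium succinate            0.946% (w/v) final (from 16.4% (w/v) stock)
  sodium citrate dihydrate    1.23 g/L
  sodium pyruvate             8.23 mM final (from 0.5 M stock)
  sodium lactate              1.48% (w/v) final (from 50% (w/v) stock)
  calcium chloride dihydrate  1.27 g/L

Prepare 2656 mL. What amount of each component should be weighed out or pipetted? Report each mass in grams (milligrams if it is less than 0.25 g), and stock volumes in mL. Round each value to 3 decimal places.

Target volume = 2656 mL = 2.656 L.
sodium succinate: dilute stock: 0.946% ÷ 16.4% × 2656 mL = 153.206 mL
sodium citrate dihydrate: 1.23 g/L × 2.656 L = 3.267 g
sodium pyruvate: C1V1 = C2V2 → 8.23 mM × 2656 mL ÷ 500 mM = 43.718 mL
sodium lactate: C1V1 = C2V2 → 1.48% ÷ 50% × 2656 mL = 78.618 mL
calcium chloride dihydrate: 1.27 g/L × 2.656 L = 3.373 g

sodium succinate 153.206 mL; sodium citrate dihydrate 3.267 g; sodium pyruvate 43.718 mL; sodium lactate 78.618 mL; calcium chloride dihydrate 3.373 g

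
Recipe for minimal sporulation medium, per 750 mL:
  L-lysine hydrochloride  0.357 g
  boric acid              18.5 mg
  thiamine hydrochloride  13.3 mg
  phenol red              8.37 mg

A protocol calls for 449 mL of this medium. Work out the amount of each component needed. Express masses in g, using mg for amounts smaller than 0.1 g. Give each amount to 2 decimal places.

L-lysine hydrochloride 0.21 g; boric acid 11.08 mg; thiamine hydrochloride 7.96 mg; phenol red 5.01 mg

Scale factor = 449 mL / 750 mL = 0.598667.
L-lysine hydrochloride: 0.357 g × (449 mL / 750 mL) = 0.21 g
boric acid: 18.5 mg × (449 mL / 750 mL) = 11.08 mg
thiamine hydrochloride: 13.3 mg × (449 mL / 750 mL) = 7.96 mg
phenol red: 8.37 mg × (449 mL / 750 mL) = 5.01 mg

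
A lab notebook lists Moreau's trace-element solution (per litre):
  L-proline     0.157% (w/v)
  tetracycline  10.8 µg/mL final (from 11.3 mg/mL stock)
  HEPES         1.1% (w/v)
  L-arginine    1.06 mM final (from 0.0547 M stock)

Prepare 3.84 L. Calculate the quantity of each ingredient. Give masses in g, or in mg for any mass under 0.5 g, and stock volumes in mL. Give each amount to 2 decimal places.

Scale factor relative to 1 L: 3.84.
L-proline: 0.157% w/v = 1.57 g/L → 1.57 × 3.84 L = 6.03 g
tetracycline: dilute stock: 10.8 µg/mL × 3840 mL ÷ 11300 µg/mL = 3.67 mL
HEPES: 1.1% w/v = 11 g/L → 11 × 3.84 L = 42.24 g
L-arginine: dilute stock: 1.06 mM × 3840 mL ÷ 54.7 mM = 74.41 mL

L-proline 6.03 g; tetracycline 3.67 mL; HEPES 42.24 g; L-arginine 74.41 mL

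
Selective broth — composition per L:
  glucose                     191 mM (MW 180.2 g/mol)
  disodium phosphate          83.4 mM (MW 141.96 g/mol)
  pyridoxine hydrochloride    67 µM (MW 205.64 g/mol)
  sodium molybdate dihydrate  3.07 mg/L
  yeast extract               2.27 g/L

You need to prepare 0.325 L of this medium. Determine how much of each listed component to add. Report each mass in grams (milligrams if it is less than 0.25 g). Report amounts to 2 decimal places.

glucose 11.19 g; disodium phosphate 3.85 g; pyridoxine hydrochloride 4.48 mg; sodium molybdate dihydrate 1.00 mg; yeast extract 0.74 g

Scale factor relative to 1 L: 0.325.
glucose: 191 mmol/L × 180.2 g/mol × 0.325 L ÷ 1000 = 11.19 g
disodium phosphate: 83.4 mmol/L × 141.96 g/mol × 0.325 L ÷ 1000 = 3.85 g
pyridoxine hydrochloride: 67 µmol/L × 205.64 g/mol × 0.325 L ÷ 1000 = 4.48 mg
sodium molybdate dihydrate: 3.07 mg/L × 0.325 L = 1.00 mg
yeast extract: 2.27 g/L × 0.325 L = 0.74 g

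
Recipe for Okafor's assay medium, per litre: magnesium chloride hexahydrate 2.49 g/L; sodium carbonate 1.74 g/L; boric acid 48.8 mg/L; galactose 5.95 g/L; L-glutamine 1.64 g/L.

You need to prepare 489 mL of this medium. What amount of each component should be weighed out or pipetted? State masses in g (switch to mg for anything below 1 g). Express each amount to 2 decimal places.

Scale factor relative to 1 L: 0.489.
magnesium chloride hexahydrate: 2.49 g/L × 0.489 L = 1.22 g
sodium carbonate: 1.74 g/L × 0.489 L = 0.85086 g = 850.86 mg
boric acid: 48.8 mg/L × 0.489 L = 23.86 mg
galactose: 5.95 g/L × 0.489 L = 2.91 g
L-glutamine: 1.64 g/L × 0.489 L = 0.80196 g = 801.96 mg

magnesium chloride hexahydrate 1.22 g; sodium carbonate 850.86 mg; boric acid 23.86 mg; galactose 2.91 g; L-glutamine 801.96 mg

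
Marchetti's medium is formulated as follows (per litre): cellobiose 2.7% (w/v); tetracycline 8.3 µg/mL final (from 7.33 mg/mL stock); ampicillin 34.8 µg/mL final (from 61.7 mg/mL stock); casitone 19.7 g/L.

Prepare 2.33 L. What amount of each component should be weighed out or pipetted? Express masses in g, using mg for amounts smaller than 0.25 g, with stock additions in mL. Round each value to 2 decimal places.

cellobiose 62.91 g; tetracycline 2.64 mL; ampicillin 1.31 mL; casitone 45.90 g

Scale factor relative to 1 L: 2.33.
cellobiose: 2.7 g per 100 mL × 2330 mL ÷ 100 = 62.91 g
tetracycline: C1V1 = C2V2 → 8.3 µg/mL × 2330 mL ÷ 7330 µg/mL = 2.64 mL
ampicillin: C1V1 = C2V2 → 34.8 µg/mL × 2330 mL ÷ 61700 µg/mL = 1.31 mL
casitone: 19.7 g/L × 2.33 L = 45.90 g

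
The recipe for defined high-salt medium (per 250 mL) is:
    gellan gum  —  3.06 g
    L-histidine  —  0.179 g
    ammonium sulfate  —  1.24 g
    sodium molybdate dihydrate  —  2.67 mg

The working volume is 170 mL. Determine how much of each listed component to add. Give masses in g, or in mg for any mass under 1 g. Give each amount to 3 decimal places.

Scale factor = 170 mL / 250 mL = 0.68.
gellan gum: 3.06 g × (170 mL / 250 mL) = 2.081 g
L-histidine: 0.179 g × (170 mL / 250 mL) = 0.12172 g = 121.720 mg
ammonium sulfate: 1.24 g × (170 mL / 250 mL) = 0.8432 g = 843.200 mg
sodium molybdate dihydrate: 2.67 mg × (170 mL / 250 mL) = 1.816 mg

gellan gum 2.081 g; L-histidine 121.720 mg; ammonium sulfate 843.200 mg; sodium molybdate dihydrate 1.816 mg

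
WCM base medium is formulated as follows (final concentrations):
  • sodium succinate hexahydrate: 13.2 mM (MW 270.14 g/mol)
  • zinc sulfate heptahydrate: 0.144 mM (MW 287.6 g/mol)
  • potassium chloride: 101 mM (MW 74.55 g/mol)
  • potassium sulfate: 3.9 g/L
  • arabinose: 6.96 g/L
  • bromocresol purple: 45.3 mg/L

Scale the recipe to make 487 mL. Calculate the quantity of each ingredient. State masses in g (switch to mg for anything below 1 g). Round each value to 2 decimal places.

sodium succinate hexahydrate 1.74 g; zinc sulfate heptahydrate 20.17 mg; potassium chloride 3.67 g; potassium sulfate 1.90 g; arabinose 3.39 g; bromocresol purple 22.06 mg

Target volume = 487 mL = 0.487 L.
sodium succinate hexahydrate: 13.2 mmol/L × 270.14 g/mol × 0.487 L ÷ 1000 = 1.74 g
zinc sulfate heptahydrate: 0.144 mmol/L × 287.6 mg/mmol × 0.487 L = 20.17 mg
potassium chloride: 101 mmol/L × 74.55 g/mol × 0.487 L ÷ 1000 = 3.67 g
potassium sulfate: 3.9 g/L × 0.487 L = 1.90 g
arabinose: 6.96 g/L × 0.487 L = 3.39 g
bromocresol purple: 45.3 mg/L × 0.487 L = 22.06 mg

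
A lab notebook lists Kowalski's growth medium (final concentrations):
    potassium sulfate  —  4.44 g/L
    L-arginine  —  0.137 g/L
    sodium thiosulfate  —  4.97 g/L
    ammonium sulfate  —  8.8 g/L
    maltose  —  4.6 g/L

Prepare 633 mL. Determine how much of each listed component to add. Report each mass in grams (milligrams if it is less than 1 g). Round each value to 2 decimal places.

potassium sulfate 2.81 g; L-arginine 86.72 mg; sodium thiosulfate 3.15 g; ammonium sulfate 5.57 g; maltose 2.91 g

Target volume = 633 mL = 0.633 L.
potassium sulfate: 4.44 g/L × 0.633 L = 2.81 g
L-arginine: 0.137 g/L × 0.633 L = 0.086721 g = 86.72 mg
sodium thiosulfate: 4.97 g/L × 0.633 L = 3.15 g
ammonium sulfate: 8.8 g/L × 0.633 L = 5.57 g
maltose: 4.6 g/L × 0.633 L = 2.91 g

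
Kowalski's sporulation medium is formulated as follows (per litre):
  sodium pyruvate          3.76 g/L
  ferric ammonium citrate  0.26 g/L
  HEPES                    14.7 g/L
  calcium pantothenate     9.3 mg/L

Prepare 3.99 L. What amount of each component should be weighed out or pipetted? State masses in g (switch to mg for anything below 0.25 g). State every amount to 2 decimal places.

Scale factor relative to 1 L: 3.99.
sodium pyruvate: 3.76 g/L × 3.99 L = 15.00 g
ferric ammonium citrate: 0.26 g/L × 3.99 L = 1.04 g
HEPES: 14.7 g/L × 3.99 L = 58.65 g
calcium pantothenate: 9.3 mg/L × 3.99 L = 37.11 mg

sodium pyruvate 15.00 g; ferric ammonium citrate 1.04 g; HEPES 58.65 g; calcium pantothenate 37.11 mg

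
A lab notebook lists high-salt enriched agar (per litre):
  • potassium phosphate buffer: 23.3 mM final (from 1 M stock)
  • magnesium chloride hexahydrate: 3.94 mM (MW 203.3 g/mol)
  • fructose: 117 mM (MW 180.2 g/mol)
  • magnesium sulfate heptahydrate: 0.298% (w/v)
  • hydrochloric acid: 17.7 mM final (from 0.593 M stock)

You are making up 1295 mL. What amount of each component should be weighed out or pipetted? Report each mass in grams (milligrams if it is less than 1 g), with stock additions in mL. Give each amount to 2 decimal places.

potassium phosphate buffer 30.17 mL; magnesium chloride hexahydrate 1.04 g; fructose 27.30 g; magnesium sulfate heptahydrate 3.86 g; hydrochloric acid 38.65 mL

Working volume: 1295 mL = 1.295 L.
potassium phosphate buffer: dilute stock: 23.3 mM × 1295 mL ÷ 1000 mM = 30.17 mL
magnesium chloride hexahydrate: 3.94 mmol/L × 203.3 g/mol × 1.295 L ÷ 1000 = 1.04 g
fructose: 117 mmol/L × 180.2 g/mol × 1.295 L ÷ 1000 = 27.30 g
magnesium sulfate heptahydrate: 0.298 g per 100 mL × 1295 mL ÷ 100 = 3.86 g
hydrochloric acid: dilute stock: 17.7 mM × 1295 mL ÷ 593 mM = 38.65 mL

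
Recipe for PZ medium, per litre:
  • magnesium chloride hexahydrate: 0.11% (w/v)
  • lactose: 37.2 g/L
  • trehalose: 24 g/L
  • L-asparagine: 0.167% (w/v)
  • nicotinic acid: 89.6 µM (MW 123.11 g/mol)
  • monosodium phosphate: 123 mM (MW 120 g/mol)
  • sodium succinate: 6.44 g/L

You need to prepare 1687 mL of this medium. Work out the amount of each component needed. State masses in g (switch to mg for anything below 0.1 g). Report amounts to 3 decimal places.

Scale factor relative to 1 L: 1.687.
magnesium chloride hexahydrate: 0.11% w/v = 1.1 g/L → 1.1 × 1.687 L = 1.856 g
lactose: 37.2 g/L × 1.687 L = 62.756 g
trehalose: 24 g/L × 1.687 L = 40.488 g
L-asparagine: 0.167 g per 100 mL × 1687 mL ÷ 100 = 2.817 g
nicotinic acid: 89.6 µmol/L × 123.11 g/mol × 1.687 L ÷ 1000 = 18.609 mg
monosodium phosphate: 123 mmol/L × 120 g/mol × 1.687 L ÷ 1000 = 24.900 g
sodium succinate: 6.44 g/L × 1.687 L = 10.864 g

magnesium chloride hexahydrate 1.856 g; lactose 62.756 g; trehalose 40.488 g; L-asparagine 2.817 g; nicotinic acid 18.609 mg; monosodium phosphate 24.900 g; sodium succinate 10.864 g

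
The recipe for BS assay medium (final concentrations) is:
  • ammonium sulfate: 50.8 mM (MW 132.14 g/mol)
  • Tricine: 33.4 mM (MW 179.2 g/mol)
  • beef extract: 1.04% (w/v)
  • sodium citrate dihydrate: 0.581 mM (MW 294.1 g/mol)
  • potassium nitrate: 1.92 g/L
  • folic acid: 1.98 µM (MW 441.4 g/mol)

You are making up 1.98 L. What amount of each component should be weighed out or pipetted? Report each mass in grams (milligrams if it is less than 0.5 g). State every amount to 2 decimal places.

ammonium sulfate 13.29 g; Tricine 11.85 g; beef extract 20.59 g; sodium citrate dihydrate 338.33 mg; potassium nitrate 3.80 g; folic acid 1.73 mg

Working volume: 1.98 L.
ammonium sulfate: 50.8 mmol/L × 132.14 g/mol × 1.98 L ÷ 1000 = 13.29 g
Tricine: 33.4 mmol/L × 179.2 g/mol × 1.98 L ÷ 1000 = 11.85 g
beef extract: 1.04 g per 100 mL × 1980 mL ÷ 100 = 20.59 g
sodium citrate dihydrate: 0.581 mmol/L × 294.1 mg/mmol × 1.98 L = 338.33 mg
potassium nitrate: 1.92 g/L × 1.98 L = 3.80 g
folic acid: 1.98 µmol/L × 441.4 g/mol × 1.98 L ÷ 1000 = 1.73 mg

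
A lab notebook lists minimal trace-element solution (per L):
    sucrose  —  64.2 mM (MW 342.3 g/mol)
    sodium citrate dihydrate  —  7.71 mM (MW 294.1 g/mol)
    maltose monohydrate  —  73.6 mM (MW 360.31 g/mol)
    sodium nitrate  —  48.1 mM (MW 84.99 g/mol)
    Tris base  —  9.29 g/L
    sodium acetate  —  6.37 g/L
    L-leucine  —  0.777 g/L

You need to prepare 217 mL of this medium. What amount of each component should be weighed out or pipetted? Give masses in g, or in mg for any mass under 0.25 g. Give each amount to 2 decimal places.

sucrose 4.77 g; sodium citrate dihydrate 0.49 g; maltose monohydrate 5.75 g; sodium nitrate 0.89 g; Tris base 2.02 g; sodium acetate 1.38 g; L-leucine 168.61 mg

Scale factor relative to 1 L: 0.217.
sucrose: 64.2 mmol/L × 342.3 g/mol × 0.217 L ÷ 1000 = 4.77 g
sodium citrate dihydrate: 7.71 mmol/L × 294.1 g/mol × 0.217 L ÷ 1000 = 0.49 g
maltose monohydrate: 73.6 mmol/L × 360.31 g/mol × 0.217 L ÷ 1000 = 5.75 g
sodium nitrate: 48.1 mmol/L × 84.99 g/mol × 0.217 L ÷ 1000 = 0.89 g
Tris base: 9.29 g/L × 0.217 L = 2.02 g
sodium acetate: 6.37 g/L × 0.217 L = 1.38 g
L-leucine: 0.777 g/L × 0.217 L = 0.168609 g = 168.61 mg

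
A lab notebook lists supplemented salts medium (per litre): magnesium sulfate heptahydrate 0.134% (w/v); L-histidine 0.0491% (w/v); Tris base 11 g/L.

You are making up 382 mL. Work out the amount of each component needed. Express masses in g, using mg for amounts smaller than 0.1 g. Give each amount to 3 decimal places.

magnesium sulfate heptahydrate 0.512 g; L-histidine 0.188 g; Tris base 4.202 g

Target volume = 382 mL = 0.382 L.
magnesium sulfate heptahydrate: 0.134 g per 100 mL × 382 mL ÷ 100 = 0.512 g
L-histidine: 0.0491% w/v = 0.491 g/L → 0.491 × 0.382 L = 0.188 g
Tris base: 11 g/L × 0.382 L = 4.202 g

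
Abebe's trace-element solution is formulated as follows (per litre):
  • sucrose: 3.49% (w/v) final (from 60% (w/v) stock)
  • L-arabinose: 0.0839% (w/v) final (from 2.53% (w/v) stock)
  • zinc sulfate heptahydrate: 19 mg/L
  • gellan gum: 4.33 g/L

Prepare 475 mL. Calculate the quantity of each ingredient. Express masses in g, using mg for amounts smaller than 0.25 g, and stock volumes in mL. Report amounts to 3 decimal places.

Working volume: 475 mL = 0.475 L.
sucrose: C1V1 = C2V2 → 3.49% ÷ 60% × 475 mL = 27.629 mL
L-arabinose: dilute stock: 0.0839% ÷ 2.53% × 475 mL = 15.752 mL
zinc sulfate heptahydrate: 19 mg/L × 0.475 L = 9.025 mg
gellan gum: 4.33 g/L × 0.475 L = 2.057 g

sucrose 27.629 mL; L-arabinose 15.752 mL; zinc sulfate heptahydrate 9.025 mg; gellan gum 2.057 g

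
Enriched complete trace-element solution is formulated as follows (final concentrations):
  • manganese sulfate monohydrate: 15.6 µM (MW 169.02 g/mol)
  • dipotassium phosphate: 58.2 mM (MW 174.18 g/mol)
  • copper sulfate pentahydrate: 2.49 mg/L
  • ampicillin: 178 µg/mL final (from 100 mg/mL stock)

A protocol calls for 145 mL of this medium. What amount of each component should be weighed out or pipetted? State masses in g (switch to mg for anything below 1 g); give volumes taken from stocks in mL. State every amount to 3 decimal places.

Working volume: 145 mL = 0.145 L.
manganese sulfate monohydrate: 15.6 µmol/L × 169.02 g/mol × 0.145 L ÷ 1000 = 0.382 mg
dipotassium phosphate: 58.2 mmol/L × 174.18 g/mol × 0.145 L ÷ 1000 = 1.470 g
copper sulfate pentahydrate: 2.49 mg/L × 0.145 L = 0.361 mg
ampicillin: dilute stock: 178 µg/mL × 145 mL ÷ 100000 µg/mL = 0.258 mL

manganese sulfate monohydrate 0.382 mg; dipotassium phosphate 1.470 g; copper sulfate pentahydrate 0.361 mg; ampicillin 0.258 mL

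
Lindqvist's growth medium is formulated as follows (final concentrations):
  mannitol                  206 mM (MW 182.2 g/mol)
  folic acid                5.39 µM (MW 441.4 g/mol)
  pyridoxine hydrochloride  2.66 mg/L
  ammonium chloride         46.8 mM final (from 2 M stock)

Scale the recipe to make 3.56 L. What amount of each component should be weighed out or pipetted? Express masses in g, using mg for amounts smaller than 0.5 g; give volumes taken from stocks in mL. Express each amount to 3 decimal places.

mannitol 133.618 g; folic acid 8.470 mg; pyridoxine hydrochloride 9.470 mg; ammonium chloride 83.304 mL

Scale factor relative to 1 L: 3.56.
mannitol: 206 mmol/L × 182.2 g/mol × 3.56 L ÷ 1000 = 133.618 g
folic acid: 5.39 µmol/L × 441.4 g/mol × 3.56 L ÷ 1000 = 8.470 mg
pyridoxine hydrochloride: 2.66 mg/L × 3.56 L = 9.470 mg
ammonium chloride: C1V1 = C2V2 → 46.8 mM × 3560 mL ÷ 2000 mM = 83.304 mL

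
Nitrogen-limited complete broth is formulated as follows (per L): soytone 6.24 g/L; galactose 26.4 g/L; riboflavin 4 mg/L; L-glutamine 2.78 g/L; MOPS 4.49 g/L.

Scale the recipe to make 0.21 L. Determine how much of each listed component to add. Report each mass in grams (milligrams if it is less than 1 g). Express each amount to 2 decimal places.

soytone 1.31 g; galactose 5.54 g; riboflavin 0.84 mg; L-glutamine 583.80 mg; MOPS 942.90 mg

Working volume: 0.21 L.
soytone: 6.24 g/L × 0.21 L = 1.31 g
galactose: 26.4 g/L × 0.21 L = 5.54 g
riboflavin: 4 mg/L × 0.21 L = 0.84 mg
L-glutamine: 2.78 g/L × 0.21 L = 0.5838 g = 583.80 mg
MOPS: 4.49 g/L × 0.21 L = 0.9429 g = 942.90 mg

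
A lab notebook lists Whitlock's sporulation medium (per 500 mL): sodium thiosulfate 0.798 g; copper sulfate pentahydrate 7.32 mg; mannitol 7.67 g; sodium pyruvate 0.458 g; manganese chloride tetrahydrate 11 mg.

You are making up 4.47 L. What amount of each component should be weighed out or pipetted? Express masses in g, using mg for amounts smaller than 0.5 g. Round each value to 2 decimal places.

sodium thiosulfate 7.13 g; copper sulfate pentahydrate 65.44 mg; mannitol 68.57 g; sodium pyruvate 4.09 g; manganese chloride tetrahydrate 98.34 mg

Ratio of target to recipe volume: 4470 / 500 = 8.94.
sodium thiosulfate: 0.798 g × (4470 mL / 500 mL) = 7.13 g
copper sulfate pentahydrate: 7.32 mg × (4470 mL / 500 mL) = 65.44 mg
mannitol: 7.67 g × (4470 mL / 500 mL) = 68.57 g
sodium pyruvate: 0.458 g × (4470 mL / 500 mL) = 4.09 g
manganese chloride tetrahydrate: 11 mg × (4470 mL / 500 mL) = 98.34 mg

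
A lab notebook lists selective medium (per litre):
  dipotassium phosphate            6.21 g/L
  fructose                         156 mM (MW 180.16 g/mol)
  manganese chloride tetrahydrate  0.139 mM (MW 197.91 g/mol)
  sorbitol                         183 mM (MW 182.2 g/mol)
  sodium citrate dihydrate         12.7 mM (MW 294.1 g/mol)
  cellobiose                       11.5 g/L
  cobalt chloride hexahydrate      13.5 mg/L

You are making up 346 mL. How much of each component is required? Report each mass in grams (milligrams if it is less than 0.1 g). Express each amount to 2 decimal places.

dipotassium phosphate 2.15 g; fructose 9.72 g; manganese chloride tetrahydrate 9.52 mg; sorbitol 11.54 g; sodium citrate dihydrate 1.29 g; cellobiose 3.98 g; cobalt chloride hexahydrate 4.67 mg

Working volume: 346 mL = 0.346 L.
dipotassium phosphate: 6.21 g/L × 0.346 L = 2.15 g
fructose: 156 mmol/L × 180.16 g/mol × 0.346 L ÷ 1000 = 9.72 g
manganese chloride tetrahydrate: 0.139 mmol/L × 197.91 mg/mmol × 0.346 L = 9.52 mg
sorbitol: 183 mmol/L × 182.2 g/mol × 0.346 L ÷ 1000 = 11.54 g
sodium citrate dihydrate: 12.7 mmol/L × 294.1 g/mol × 0.346 L ÷ 1000 = 1.29 g
cellobiose: 11.5 g/L × 0.346 L = 3.98 g
cobalt chloride hexahydrate: 13.5 mg/L × 0.346 L = 4.67 mg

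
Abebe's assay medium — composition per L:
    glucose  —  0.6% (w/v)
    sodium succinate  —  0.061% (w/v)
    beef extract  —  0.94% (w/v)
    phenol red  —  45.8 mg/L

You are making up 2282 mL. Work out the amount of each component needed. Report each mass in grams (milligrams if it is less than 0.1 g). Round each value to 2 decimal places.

Working volume: 2282 mL = 2.282 L.
glucose: 0.6% w/v = 6 g/L → 6 × 2.282 L = 13.69 g
sodium succinate: 0.061 g per 100 mL × 2282 mL ÷ 100 = 1.39 g
beef extract: 0.94 g per 100 mL × 2282 mL ÷ 100 = 21.45 g
phenol red: 45.8 mg/L × 2.282 L = 104.516 mg = 0.10 g

glucose 13.69 g; sodium succinate 1.39 g; beef extract 21.45 g; phenol red 0.10 g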